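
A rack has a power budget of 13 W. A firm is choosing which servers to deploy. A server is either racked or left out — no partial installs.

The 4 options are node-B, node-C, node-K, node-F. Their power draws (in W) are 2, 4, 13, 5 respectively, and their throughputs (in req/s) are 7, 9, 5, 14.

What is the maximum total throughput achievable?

Allowing fractional choices, the relaxed optimum would be about 30.8, but servers are indivisible.
node-B + node-C + node-F: power draw 2 + 4 + 5 = 11 ≤ 13, throughput 7 + 9 + 14 = 30.
node-C + node-F: power draw 4 + 5 = 9 ≤ 13, throughput 9 + 14 = 23.
Best is node-B, node-C, and node-F with total throughput 30.

30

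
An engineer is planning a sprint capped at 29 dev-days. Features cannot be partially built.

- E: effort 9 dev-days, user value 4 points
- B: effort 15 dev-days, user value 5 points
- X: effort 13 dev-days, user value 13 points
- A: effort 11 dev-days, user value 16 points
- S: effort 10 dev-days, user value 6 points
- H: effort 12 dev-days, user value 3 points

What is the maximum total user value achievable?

This is a 0-1 knapsack instance.
A + S: effort 11 + 10 = 21 ≤ 29, user value 16 + 6 = 22.
B + A: effort 15 + 11 = 26 ≤ 29, user value 5 + 16 = 21.
X + A: effort 13 + 11 = 24 ≤ 29, user value 13 + 16 = 29.
Best is X and A with total user value 29.

29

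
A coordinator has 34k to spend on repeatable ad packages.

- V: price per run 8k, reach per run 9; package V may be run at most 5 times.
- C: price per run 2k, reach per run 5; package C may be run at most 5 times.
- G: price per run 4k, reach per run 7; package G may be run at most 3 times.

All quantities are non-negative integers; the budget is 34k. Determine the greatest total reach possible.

C has the best ratio (5/2); taking only C gives at most 5×5 = 25 (stopped by the supply cap of 5).
Mixing does better — 2×V, 5×C, and 2×G: price 34 ≤ 34, reach 2·9 + 5·5 + 2·7 = 57.

57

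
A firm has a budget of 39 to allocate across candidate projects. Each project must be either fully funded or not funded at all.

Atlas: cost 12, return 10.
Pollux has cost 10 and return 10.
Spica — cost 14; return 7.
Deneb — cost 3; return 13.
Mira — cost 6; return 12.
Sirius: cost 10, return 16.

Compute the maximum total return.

Treat it as a binary knapsack problem.
Allowing fractional choices, the relaxed optimum would be about 59.3, but projects are indivisible.
Pollux + Deneb + Mira + Sirius: cost 10 + 3 + 6 + 10 = 29 ≤ 39, return 10 + 13 + 12 + 16 = 51.
Atlas + Pollux + Deneb + Sirius: cost 12 + 10 + 3 + 10 = 35 ≤ 39, return 10 + 10 + 13 + 16 = 49.
Atlas + Deneb + Mira + Sirius: cost 12 + 3 + 6 + 10 = 31 ≤ 39, return 10 + 13 + 12 + 16 = 51.
The maximum return is 51; one optimal choice is Pollux, Deneb, Mira, and Sirius.

51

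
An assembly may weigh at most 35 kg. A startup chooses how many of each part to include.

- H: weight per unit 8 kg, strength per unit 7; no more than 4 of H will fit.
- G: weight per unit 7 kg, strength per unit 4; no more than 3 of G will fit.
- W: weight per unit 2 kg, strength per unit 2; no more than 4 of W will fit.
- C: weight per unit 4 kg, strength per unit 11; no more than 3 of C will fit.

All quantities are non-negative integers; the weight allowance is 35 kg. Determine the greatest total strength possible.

C has the best ratio (11/4); taking only C gives at most 3×11 = 33 (stopped by the supply cap of 3).
Mixing does better — 2×H, 3×W, and 3×C: weight 34 ≤ 35, strength 2·7 + 3·2 + 3·11 = 53.

53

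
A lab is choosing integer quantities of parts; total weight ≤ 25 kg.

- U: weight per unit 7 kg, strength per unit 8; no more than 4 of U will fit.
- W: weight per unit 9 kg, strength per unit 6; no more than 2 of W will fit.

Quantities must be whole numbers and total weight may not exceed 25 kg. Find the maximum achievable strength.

This is a bounded integer knapsack.
Take 3×U: weight 21 ≤ 25, strength 3·8 = 24.
No other integer combination yields more.

24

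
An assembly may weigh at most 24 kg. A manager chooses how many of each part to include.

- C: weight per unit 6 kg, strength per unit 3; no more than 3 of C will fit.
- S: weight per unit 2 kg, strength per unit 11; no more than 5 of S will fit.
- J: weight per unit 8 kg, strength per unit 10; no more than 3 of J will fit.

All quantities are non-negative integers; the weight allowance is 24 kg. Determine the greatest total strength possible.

68

1×C, 5×S, and 1×J: weight 24 ≤ 24, strength 1·3 + 5·11 + 1·10 = 68.
5×S and 1×J: weight 18 ≤ 24, strength 5·11 + 1·10 = 65.
Best is 68.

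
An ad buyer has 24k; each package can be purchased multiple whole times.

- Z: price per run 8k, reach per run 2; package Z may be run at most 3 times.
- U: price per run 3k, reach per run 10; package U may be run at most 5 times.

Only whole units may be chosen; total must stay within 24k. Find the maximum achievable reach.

Take 1×Z and 5×U: price 23 ≤ 24, reach 1·2 + 5·10 = 52.
U has the best ratio (10/3) and is taken to its limit of 5; remaining capacity is filled optimally with the others.

52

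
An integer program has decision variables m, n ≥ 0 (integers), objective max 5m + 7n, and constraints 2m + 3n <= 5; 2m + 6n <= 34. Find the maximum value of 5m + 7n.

Relaxing integrality, the LP optimum is 12.50 at (m,n) = (2.5, 0), which is not an integer point.
(m,n)=(1,1): 2·1+3·1=5≤5, 2·1+6·1=8≤34, objective 12.
(m,n)=(2,0): 2·2+3·0=4≤5, 2·2+6·0=4≤34, objective 10.
(m,n)=(0,1): 2·0+3·1=3≤5, 2·0+6·1=6≤34, objective 7.
Maximum is 12 at (m,n)=(1,1).

12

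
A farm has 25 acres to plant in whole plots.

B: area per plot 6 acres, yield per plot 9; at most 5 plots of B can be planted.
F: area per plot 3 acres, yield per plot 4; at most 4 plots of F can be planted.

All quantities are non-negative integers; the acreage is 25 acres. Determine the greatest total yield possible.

B has the best ratio (9/6); taking only B gives at most 4×9 = 36 (stopped by the area limit).
Optimal: 4×B: area 24 ≤ 25, yield 4·9 = 36.

36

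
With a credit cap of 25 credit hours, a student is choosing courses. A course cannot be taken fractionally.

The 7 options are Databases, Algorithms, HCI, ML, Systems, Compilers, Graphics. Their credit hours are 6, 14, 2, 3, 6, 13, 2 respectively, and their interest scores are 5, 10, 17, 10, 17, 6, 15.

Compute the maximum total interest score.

Allowing fractional choices, the relaxed optimum would be about 68.3, but courses are indivisible.
Databases + HCI + ML + Systems + Graphics: credit hours 6 + 2 + 3 + 6 + 2 = 19 ≤ 25, interest score 5 + 17 + 10 + 17 + 15 = 64.
HCI + ML + Systems + Graphics: credit hours 2 + 3 + 6 + 2 = 13 ≤ 25, interest score 17 + 10 + 17 + 15 = 59.
Best is Databases, HCI, ML, Systems, and Graphics with total interest score 64.

64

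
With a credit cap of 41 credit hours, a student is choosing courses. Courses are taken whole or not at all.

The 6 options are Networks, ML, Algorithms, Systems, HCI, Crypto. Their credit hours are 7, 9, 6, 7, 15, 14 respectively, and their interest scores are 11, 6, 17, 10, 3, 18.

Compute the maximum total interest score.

Allowing fractional choices, the relaxed optimum would be about 60.7, but courses are indivisible.
Networks + Algorithms + Systems + Crypto: credit hours 7 + 6 + 7 + 14 = 34 ≤ 41, interest score 11 + 17 + 10 + 18 = 56.
Networks + ML + Algorithms + Crypto: credit hours 7 + 9 + 6 + 14 = 36 ≤ 41, interest score 11 + 6 + 17 + 18 = 52.
Best is Networks, Algorithms, Systems, and Crypto with total interest score 56.

56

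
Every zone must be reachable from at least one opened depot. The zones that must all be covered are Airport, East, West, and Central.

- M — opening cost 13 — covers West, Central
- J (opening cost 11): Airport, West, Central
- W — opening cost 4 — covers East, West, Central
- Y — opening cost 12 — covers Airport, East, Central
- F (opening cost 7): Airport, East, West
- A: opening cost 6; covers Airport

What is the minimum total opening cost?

10

Choose W and A: together they cover Airport, East, West, Central — every zone.
Total opening cost: 4 + 6 = 10.
No cover costs less than 10.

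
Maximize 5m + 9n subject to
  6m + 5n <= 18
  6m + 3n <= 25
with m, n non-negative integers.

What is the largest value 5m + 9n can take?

The continuous relaxation peaks at (0, 3.6) with value 32.40; rounding to a feasible lattice point costs some objective.
(m,n)=(0,3): 6·0+5·3=15≤18, 6·0+3·3=9≤25, objective 27.
(m,n)=(1,2): 6·1+5·2=16≤18, 6·1+3·2=12≤25, objective 23.
(m,n)=(0,2): 6·0+5·2=10≤18, 6·0+3·2=6≤25, objective 18.
No feasible integer point exceeds 27.

27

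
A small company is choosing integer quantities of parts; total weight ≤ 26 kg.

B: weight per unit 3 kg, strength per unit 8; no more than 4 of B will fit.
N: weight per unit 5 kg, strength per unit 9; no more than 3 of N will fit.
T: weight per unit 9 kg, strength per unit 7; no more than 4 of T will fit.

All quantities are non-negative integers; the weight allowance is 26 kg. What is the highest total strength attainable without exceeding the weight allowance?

3×B and 3×N: weight 24 ≤ 26, strength 3·8 + 3·9 = 51.
4×B and 2×N: weight 22 ≤ 26, strength 4·8 + 2·9 = 50.
Best is 51.

51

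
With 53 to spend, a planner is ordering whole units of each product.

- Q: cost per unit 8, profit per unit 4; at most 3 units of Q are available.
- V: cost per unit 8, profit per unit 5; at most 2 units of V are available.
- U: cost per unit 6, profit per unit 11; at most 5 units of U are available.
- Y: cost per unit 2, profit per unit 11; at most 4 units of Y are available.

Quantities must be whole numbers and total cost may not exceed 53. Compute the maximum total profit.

Take 1×V, 5×U, and 4×Y: cost 46 ≤ 53, profit 1·5 + 5·11 + 4·11 = 104.
Y has the best ratio (11/2) and is taken to its limit of 4; remaining capacity is filled optimally with the others.

104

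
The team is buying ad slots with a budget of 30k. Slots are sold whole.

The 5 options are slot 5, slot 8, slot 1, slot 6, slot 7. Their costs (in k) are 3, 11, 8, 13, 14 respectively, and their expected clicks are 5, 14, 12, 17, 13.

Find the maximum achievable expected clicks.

Take slot 5, slot 8, and slot 6: cost 3 + 11 + 13 = 27 ≤ 30, expected clicks 5 + 14 + 17 = 36.
No other feasible combination does better.

36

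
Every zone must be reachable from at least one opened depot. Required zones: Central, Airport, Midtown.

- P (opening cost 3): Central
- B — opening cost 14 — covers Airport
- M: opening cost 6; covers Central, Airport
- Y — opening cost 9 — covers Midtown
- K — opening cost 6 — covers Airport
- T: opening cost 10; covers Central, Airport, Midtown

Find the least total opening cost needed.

10

The greedy cost-per-new-zone heuristic would pick P and T for 13, but a cheaper cover exists.
T alone covers Central, Airport, Midtown — every zone.
Total opening cost: 10.
No cover costs less than 10.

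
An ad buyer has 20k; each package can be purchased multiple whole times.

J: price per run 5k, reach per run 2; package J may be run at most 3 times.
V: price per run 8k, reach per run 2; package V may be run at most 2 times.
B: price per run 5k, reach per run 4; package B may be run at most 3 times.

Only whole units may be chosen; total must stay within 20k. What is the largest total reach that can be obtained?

This is a bounded integer knapsack.
B has the best ratio (4/5); taking only B gives at most 3×4 = 12 (stopped by the supply cap of 3).
Mixing does better — 1×J and 3×B: price 20 ≤ 20, reach 1·2 + 3·4 = 14.

14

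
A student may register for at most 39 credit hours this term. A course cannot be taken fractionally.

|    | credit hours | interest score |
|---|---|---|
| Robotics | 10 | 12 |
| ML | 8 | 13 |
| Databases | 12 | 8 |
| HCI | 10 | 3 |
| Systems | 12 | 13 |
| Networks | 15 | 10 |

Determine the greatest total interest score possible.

38

Robotics + ML + Systems: credit hours 10 + 8 + 12 = 30 ≤ 39, interest score 12 + 13 + 13 = 38.
ML + Systems + Networks: credit hours 8 + 12 + 15 = 35 ≤ 39, interest score 13 + 13 + 10 = 36.
Best is Robotics, ML, and Systems with total interest score 38.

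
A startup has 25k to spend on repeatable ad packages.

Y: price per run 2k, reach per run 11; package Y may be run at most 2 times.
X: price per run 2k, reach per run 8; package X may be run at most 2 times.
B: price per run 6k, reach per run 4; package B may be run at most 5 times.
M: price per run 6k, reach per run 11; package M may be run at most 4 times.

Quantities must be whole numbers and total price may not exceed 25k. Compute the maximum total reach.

63

Y has the best ratio (11/2); taking only Y gives at most 2×11 = 22 (stopped by the supply cap of 2).
Mixing does better — 2×Y, 1×X, and 3×M: price 24 ≤ 25, reach 2·11 + 1·8 + 3·11 = 63.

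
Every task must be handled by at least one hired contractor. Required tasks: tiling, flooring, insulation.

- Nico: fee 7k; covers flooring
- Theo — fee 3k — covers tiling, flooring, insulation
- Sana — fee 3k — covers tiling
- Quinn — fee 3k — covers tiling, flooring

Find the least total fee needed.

This is an integer covering problem.
Theo alone covers tiling, flooring, insulation — every task.
Total fee: 3.
No cover costs less than 3.

3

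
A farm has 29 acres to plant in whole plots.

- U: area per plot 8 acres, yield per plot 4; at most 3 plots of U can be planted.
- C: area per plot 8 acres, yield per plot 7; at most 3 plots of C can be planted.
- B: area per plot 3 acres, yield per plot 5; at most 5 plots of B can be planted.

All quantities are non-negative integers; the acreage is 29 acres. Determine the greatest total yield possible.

B has the best ratio (5/3); taking only B gives at most 5×5 = 25 (stopped by the supply cap of 5).
Mixing does better — 2×C and 4×B: area 28 ≤ 29, yield 2·7 + 4·5 = 34.

34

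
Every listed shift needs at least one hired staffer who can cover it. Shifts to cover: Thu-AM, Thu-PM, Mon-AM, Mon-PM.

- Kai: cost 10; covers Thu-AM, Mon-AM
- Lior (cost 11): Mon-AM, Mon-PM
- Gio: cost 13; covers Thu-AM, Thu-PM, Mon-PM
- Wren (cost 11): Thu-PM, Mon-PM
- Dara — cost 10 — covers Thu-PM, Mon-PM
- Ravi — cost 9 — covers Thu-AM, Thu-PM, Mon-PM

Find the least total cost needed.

19

Choose Kai and Ravi: together they cover Thu-AM, Thu-PM, Mon-AM, Mon-PM — every shift.
Total cost: 10 + 9 = 19.
No cover costs less than 19.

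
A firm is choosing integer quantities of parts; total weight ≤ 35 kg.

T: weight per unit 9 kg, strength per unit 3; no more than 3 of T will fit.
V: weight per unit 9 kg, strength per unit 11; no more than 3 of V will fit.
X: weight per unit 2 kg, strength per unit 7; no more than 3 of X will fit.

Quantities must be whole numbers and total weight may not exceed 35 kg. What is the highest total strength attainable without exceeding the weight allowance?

This is a bounded integer knapsack.
X has the best ratio (7/2); taking only X gives at most 3×7 = 21 (stopped by the supply cap of 3).
Mixing does better — 3×V and 3×X: weight 33 ≤ 35, strength 3·11 + 3·7 = 54.

54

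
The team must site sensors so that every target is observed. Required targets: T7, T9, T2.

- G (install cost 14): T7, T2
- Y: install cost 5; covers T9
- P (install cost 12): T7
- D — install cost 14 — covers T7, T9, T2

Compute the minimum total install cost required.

14

D alone covers T7, T9, T2 — every target.
Total install cost: 14.
No cover costs less than 14.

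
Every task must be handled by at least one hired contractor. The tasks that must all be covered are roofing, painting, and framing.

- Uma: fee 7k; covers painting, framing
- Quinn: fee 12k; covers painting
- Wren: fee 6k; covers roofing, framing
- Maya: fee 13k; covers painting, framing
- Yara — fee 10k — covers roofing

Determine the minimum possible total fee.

This is a weighted set-cover instance.
Choose Uma and Wren: together they cover roofing, painting, framing — every task.
Total fee: 7 + 6 = 13.

13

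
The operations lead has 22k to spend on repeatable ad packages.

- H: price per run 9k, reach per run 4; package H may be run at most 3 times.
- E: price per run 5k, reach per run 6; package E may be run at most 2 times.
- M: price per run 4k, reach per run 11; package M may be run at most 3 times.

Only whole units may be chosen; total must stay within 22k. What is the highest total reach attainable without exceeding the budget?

45

This is a bounded integer knapsack.
Take 2×E and 3×M: price 22 ≤ 22, reach 2·6 + 3·11 = 45.
M has the best ratio (11/4) and is taken to its limit of 3; remaining capacity is filled optimally with the others.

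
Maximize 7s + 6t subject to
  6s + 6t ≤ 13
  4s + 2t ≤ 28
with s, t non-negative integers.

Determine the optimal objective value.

14

Relaxing integrality, the LP optimum is 15.17 at (s,t) = (2.17, 0), which is not an integer point.
(s,t)=(2,0): 6·2+6·0=12≤13, 4·2+2·0=8≤28, objective 14.
(s,t)=(1,1): 6·1+6·1=12≤13, 4·1+2·1=6≤28, objective 13.
(s,t)=(1,0): 6·1+6·0=6≤13, 4·1+2·0=4≤28, objective 7.
No feasible integer point exceeds 14.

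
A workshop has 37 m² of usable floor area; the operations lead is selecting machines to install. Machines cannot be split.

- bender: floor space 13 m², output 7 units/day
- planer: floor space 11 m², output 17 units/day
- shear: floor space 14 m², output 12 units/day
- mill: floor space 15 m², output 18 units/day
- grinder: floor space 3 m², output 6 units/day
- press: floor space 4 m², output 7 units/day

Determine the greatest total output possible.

Allowing fractional choices, the relaxed optimum would be about 51.4, but machines are indivisible.
planer + mill + press: floor space 11 + 15 + 4 = 30 ≤ 37, output 17 + 18 + 7 = 42.
planer + mill + grinder + press: floor space 11 + 15 + 3 + 4 = 33 ≤ 37, output 17 + 18 + 6 + 7 = 48.
shear + mill + grinder + press: floor space 14 + 15 + 3 + 4 = 36 ≤ 37, output 12 + 18 + 6 + 7 = 43.
Best is planer, mill, grinder, and press with total output 48.

48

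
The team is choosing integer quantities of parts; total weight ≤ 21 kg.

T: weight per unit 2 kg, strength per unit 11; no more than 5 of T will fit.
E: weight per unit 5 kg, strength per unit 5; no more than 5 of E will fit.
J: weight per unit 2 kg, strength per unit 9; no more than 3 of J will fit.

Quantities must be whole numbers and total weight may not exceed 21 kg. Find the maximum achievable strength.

87

This is a bounded integer knapsack.
Take 5×T, 1×E, and 3×J: weight 21 ≤ 21, strength 5·11 + 1·5 + 3·9 = 87.
T has the best ratio (11/2) and is taken to its limit of 5; remaining capacity is filled optimally with the others.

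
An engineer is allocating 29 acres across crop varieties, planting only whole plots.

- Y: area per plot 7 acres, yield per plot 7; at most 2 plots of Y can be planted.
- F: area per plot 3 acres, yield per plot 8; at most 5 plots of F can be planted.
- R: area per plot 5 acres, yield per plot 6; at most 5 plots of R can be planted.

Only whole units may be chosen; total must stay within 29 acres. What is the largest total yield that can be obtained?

This is a bounded integer knapsack.
1×Y, 5×F, and 1×R: area 27 ≤ 29, yield 1·7 + 5·8 + 1·6 = 53.
2×Y and 5×F: area 29 ≤ 29, yield 2·7 + 5·8 = 54.
Best is 54.

54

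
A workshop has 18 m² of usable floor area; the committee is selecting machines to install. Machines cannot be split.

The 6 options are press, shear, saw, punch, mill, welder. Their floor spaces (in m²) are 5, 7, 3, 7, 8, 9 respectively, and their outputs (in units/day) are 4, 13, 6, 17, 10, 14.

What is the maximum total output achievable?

36

Take shear, saw, and punch: floor space 7 + 3 + 7 = 17 ≤ 18, output 13 + 6 + 17 = 36.
No other feasible combination does better.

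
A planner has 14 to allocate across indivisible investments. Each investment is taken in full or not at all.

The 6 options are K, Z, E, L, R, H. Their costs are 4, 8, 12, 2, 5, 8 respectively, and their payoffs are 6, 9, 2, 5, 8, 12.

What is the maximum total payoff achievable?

23

Allowing fractional choices, the relaxed optimum would be about 23.5, but investments are indivisible.
R + H: cost 5 + 8 = 13 ≤ 14, payoff 8 + 12 = 20.
K + L + H: cost 4 + 2 + 8 = 14 ≤ 14, payoff 6 + 5 + 12 = 23.
Best is K, L, and H with total payoff 23.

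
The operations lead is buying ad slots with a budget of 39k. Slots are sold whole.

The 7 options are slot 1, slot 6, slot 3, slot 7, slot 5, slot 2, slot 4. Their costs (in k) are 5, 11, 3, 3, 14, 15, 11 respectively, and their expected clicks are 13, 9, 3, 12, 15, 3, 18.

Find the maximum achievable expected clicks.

61

Treat it as a binary knapsack problem.
Take slot 1, slot 3, slot 7, slot 5, and slot 4: cost 5 + 3 + 3 + 14 + 11 = 36 ≤ 39, expected clicks 13 + 3 + 12 + 15 + 18 = 61.
No other feasible combination does better.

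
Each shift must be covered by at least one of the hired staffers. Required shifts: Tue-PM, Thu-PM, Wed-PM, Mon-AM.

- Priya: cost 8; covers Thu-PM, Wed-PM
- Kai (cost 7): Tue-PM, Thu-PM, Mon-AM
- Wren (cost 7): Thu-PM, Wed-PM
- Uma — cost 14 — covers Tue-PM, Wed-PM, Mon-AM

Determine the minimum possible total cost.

Choose Kai and Wren: together they cover Tue-PM, Thu-PM, Wed-PM, Mon-AM — every shift.
Total cost: 7 + 7 = 14.
No cover costs less than 14.

14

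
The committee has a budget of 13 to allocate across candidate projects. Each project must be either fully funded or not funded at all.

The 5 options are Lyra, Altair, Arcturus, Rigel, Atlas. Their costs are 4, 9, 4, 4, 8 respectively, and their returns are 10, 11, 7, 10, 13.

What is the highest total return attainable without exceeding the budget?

27

This is a 0-1 knapsack instance.
Lyra + Atlas: cost 4 + 8 = 12 ≤ 13, return 10 + 13 = 23.
Lyra + Arcturus + Rigel: cost 4 + 4 + 4 = 12 ≤ 13, return 10 + 7 + 10 = 27.
Rigel + Atlas: cost 4 + 8 = 12 ≤ 13, return 10 + 13 = 23.
Best is Lyra, Arcturus, and Rigel with total return 27.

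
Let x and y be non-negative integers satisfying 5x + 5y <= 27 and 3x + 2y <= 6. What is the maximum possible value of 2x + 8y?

24

(x,y)=(0,3): 5·0+5·3=15≤27, 3·0+2·3=6≤6, objective 24.
(x,y)=(0,2): 5·0+5·2=10≤27, 3·0+2·2=4≤6, objective 16.
The best lattice point is (0,3), giving 24.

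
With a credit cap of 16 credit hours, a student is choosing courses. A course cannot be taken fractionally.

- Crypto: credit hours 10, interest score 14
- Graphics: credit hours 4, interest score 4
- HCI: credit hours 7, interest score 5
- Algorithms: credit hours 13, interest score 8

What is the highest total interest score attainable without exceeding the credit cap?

18

This is a 0-1 knapsack instance.
Crypto: credit hours 10 ≤ 16, interest score 14.
Crypto + Graphics: credit hours 10 + 4 = 14 ≤ 16, interest score 14 + 4 = 18.
Graphics + HCI: credit hours 4 + 7 = 11 ≤ 16, interest score 4 + 5 = 9.
Best is Crypto and Graphics with total interest score 18.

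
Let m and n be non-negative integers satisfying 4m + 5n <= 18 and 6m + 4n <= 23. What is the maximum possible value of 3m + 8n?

(m,n)=(0,3) is feasible, giving 24.
(m,n)=(1,2) is feasible, giving 19.
No feasible integer point exceeds 24.

24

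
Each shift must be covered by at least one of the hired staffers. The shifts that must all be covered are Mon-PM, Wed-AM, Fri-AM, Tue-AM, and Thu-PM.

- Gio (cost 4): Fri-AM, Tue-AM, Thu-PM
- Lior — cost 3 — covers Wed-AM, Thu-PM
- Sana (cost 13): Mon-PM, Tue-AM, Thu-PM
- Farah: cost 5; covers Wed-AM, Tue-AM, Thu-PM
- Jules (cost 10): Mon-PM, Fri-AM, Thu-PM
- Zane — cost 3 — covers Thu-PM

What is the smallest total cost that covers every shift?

Choose Farah and Jules: together they cover Mon-PM, Wed-AM, Fri-AM, Tue-AM, Thu-PM — every shift.
Total cost: 5 + 10 = 15.

15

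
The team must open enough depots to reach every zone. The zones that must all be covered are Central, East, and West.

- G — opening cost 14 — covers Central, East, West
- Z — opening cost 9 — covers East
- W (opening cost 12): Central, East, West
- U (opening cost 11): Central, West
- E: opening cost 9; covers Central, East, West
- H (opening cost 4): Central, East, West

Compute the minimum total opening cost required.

This is a weighted set-cover instance.
H alone covers Central, East, West — every zone.
Total opening cost: 4.
No cover costs less than 4.

4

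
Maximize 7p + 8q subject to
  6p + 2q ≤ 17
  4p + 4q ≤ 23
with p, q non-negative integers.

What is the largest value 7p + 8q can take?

(p,q)=(0,5) is feasible, giving 40.
(p,q)=(1,4) is feasible, giving 39.
(p,q)=(0,4) is feasible, giving 32.
No feasible integer point exceeds 40.

40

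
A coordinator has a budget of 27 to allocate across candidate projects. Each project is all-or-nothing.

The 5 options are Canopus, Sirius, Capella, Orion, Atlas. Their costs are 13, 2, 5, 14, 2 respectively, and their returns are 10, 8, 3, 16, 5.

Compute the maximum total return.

32

Allowing fractional choices, the relaxed optimum would be about 35.9, but projects are indivisible.
Sirius + Orion + Atlas: cost 2 + 14 + 2 = 18 ≤ 27, return 8 + 16 + 5 = 29.
Sirius + Capella + Orion + Atlas: cost 2 + 5 + 14 + 2 = 23 ≤ 27, return 8 + 3 + 16 + 5 = 32.
Sirius + Capella + Orion: cost 2 + 5 + 14 = 21 ≤ 27, return 8 + 3 + 16 = 27.
Best is Sirius, Capella, Orion, and Atlas with total return 32.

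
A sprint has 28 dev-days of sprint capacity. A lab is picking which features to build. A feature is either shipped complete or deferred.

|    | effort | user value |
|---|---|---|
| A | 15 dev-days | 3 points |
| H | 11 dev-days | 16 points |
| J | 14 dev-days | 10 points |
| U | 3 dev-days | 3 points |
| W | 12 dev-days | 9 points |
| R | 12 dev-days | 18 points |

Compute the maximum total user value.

U + W + R: effort 3 + 12 + 12 = 27 ≤ 28, user value 3 + 9 + 18 = 30.
H + R: effort 11 + 12 = 23 ≤ 28, user value 16 + 18 = 34.
H + U + R: effort 11 + 3 + 12 = 26 ≤ 28, user value 16 + 3 + 18 = 37.
Best is H, U, and R with total user value 37.

37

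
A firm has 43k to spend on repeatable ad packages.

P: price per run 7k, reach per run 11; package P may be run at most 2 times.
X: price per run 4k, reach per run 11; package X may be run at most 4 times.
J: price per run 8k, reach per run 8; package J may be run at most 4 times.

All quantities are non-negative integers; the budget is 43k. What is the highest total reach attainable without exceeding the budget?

74

Take 2×P, 4×X, and 1×J: price 38 ≤ 43, reach 2·11 + 4·11 + 1·8 = 74.
X has the best ratio (11/4) and is taken to its limit of 4; remaining capacity is filled optimally with the others.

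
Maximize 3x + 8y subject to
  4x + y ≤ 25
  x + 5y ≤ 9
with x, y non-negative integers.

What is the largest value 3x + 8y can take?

20

Relaxing integrality, the LP optimum is 22.95 at (x,y) = (6.11, 0.579), which is not an integer point.
(x,y)=(4,1) is feasible, giving 20.
(x,y)=(6,0) is feasible, giving 18.
(x,y)=(3,1) is feasible, giving 17.
The best lattice point is (4,1), giving 20.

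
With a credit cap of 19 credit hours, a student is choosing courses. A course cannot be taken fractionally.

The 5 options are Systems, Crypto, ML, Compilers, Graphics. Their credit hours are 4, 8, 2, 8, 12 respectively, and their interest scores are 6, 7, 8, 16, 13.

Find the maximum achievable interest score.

Treat it as a binary knapsack problem.
Allowing fractional choices, the relaxed optimum would be about 35.4, but courses are indivisible.
Systems + ML + Compilers: credit hours 4 + 2 + 8 = 14 ≤ 19, interest score 6 + 8 + 16 = 30.
Crypto + ML + Compilers: credit hours 8 + 2 + 8 = 18 ≤ 19, interest score 7 + 8 + 16 = 31.
Best is Crypto, ML, and Compilers with total interest score 31.

31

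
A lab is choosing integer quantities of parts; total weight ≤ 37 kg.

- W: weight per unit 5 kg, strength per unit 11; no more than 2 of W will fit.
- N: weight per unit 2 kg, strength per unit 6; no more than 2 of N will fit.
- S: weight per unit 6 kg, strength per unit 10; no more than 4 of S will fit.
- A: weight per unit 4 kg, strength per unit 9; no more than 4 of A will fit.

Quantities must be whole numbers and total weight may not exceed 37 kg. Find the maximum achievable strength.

N has the best ratio (6/2); taking only N gives at most 2×6 = 12 (stopped by the supply cap of 2).
Mixing does better — 2×W, 2×N, 1×S, and 4×A: weight 36 ≤ 37, strength 2·11 + 2·6 + 1·10 + 4·9 = 80.

80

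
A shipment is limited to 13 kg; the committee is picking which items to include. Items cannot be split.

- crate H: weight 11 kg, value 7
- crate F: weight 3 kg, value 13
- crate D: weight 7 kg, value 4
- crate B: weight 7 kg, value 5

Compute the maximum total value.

18

Allowing fractional choices, the relaxed optimum would be about 19.9, but items are indivisible.
crate F + crate D: weight 3 + 7 = 10 ≤ 13, value 13 + 4 = 17.
crate F: weight 3 ≤ 13, value 13.
crate F + crate B: weight 3 + 7 = 10 ≤ 13, value 13 + 5 = 18.
Best is crate F and crate B with total value 18.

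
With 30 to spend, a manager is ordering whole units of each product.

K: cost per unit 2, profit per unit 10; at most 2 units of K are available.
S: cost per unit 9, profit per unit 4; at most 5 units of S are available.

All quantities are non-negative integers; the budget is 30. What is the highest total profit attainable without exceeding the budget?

28

K has the best ratio (10/2); taking only K gives at most 2×10 = 20 (stopped by the supply cap of 2).
Mixing does better — 2×K and 2×S: cost 22 ≤ 30, profit 2·10 + 2·4 = 28.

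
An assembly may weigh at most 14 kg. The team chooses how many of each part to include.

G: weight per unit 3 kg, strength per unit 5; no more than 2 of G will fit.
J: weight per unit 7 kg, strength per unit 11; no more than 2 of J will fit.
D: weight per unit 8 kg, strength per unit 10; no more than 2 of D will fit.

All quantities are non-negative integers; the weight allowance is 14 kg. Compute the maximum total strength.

Take 2×J: weight 14 ≤ 14, strength 2·11 = 22.
No other integer combination yields more.

22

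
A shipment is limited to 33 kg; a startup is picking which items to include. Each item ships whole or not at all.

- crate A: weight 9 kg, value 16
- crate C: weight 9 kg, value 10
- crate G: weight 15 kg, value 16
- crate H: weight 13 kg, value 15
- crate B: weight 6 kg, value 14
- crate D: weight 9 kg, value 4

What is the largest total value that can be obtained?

Allowing fractional choices, the relaxed optimum would be about 50.6, but items are indivisible.
crate A + crate H + crate B: weight 9 + 13 + 6 = 28 ≤ 33, value 16 + 15 + 14 = 45.
crate A + crate G + crate B: weight 9 + 15 + 6 = 30 ≤ 33, value 16 + 16 + 14 = 46.
crate A + crate C + crate B + crate D: weight 9 + 9 + 6 + 9 = 33 ≤ 33, value 16 + 10 + 14 + 4 = 44.
Best is crate A, crate G, and crate B with total value 46.

46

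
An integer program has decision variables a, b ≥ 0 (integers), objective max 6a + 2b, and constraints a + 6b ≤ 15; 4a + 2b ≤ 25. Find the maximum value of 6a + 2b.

Relaxing integrality, the LP optimum is 37.50 at (a,b) = (6.25, 0), which is not an integer point.
(a,b)=(6,0) is feasible, giving 36.
(a,b)=(5,1) is feasible, giving 32.
(a,b)=(5,0) is feasible, giving 30.
Maximum is 36 at (a,b)=(6,0).

36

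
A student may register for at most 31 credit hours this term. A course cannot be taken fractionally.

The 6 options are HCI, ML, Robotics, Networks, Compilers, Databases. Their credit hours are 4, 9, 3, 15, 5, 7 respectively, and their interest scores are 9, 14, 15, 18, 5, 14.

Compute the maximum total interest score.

57

Allowing fractional choices, the relaxed optimum would be about 61.6, but courses are indivisible.
HCI + ML + Robotics + Compilers + Databases: credit hours 4 + 9 + 3 + 5 + 7 = 28 ≤ 31, interest score 9 + 14 + 15 + 5 + 14 = 57.
HCI + Robotics + Networks + Databases: credit hours 4 + 3 + 15 + 7 = 29 ≤ 31, interest score 9 + 15 + 18 + 14 = 56.
Best is HCI, ML, Robotics, Compilers, and Databases with total interest score 57.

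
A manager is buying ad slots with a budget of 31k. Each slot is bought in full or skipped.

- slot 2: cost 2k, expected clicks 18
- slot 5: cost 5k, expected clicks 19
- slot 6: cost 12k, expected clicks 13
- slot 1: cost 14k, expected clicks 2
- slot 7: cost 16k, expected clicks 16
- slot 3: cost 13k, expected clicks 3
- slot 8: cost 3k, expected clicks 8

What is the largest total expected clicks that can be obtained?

61

Allowing fractional choices, the relaxed optimum would be about 67.0, but ad slots are indivisible.
slot 2 + slot 5 + slot 7: cost 2 + 5 + 16 = 23 ≤ 31, expected clicks 18 + 19 + 16 = 53.
slot 2 + slot 5 + slot 6 + slot 8: cost 2 + 5 + 12 + 3 = 22 ≤ 31, expected clicks 18 + 19 + 13 + 8 = 58.
slot 2 + slot 5 + slot 7 + slot 8: cost 2 + 5 + 16 + 3 = 26 ≤ 31, expected clicks 18 + 19 + 16 + 8 = 61.
Best is slot 2, slot 5, slot 7, and slot 8 with total expected clicks 61.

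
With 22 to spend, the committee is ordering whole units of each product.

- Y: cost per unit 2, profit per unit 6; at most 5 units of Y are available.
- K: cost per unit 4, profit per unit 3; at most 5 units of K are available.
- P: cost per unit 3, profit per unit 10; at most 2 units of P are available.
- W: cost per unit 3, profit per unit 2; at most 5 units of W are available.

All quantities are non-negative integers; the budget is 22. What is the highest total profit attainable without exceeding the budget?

54

P has the best ratio (10/3); taking only P gives at most 2×10 = 20 (stopped by the supply cap of 2).
Mixing does better — 5×Y, 2×P, and 2×W: cost 22 ≤ 22, profit 5·6 + 2·10 + 2·2 = 54.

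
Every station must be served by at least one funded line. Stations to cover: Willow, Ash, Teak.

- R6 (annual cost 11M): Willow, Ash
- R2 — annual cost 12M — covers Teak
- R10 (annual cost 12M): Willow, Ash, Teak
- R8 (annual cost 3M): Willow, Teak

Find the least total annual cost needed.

The greedy cost-per-new-station heuristic would pick R8 and R6 for 14, but a cheaper cover exists.
R10 alone covers Willow, Ash, Teak — every station.
Total annual cost: 12.
No cover costs less than 12.

12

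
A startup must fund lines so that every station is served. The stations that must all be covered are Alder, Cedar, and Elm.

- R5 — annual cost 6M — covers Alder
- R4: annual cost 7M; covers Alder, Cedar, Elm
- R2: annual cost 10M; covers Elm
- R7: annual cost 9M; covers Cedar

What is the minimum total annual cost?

R4 alone covers Alder, Cedar, Elm — every station.
Total annual cost: 7.
No cover costs less than 7.

7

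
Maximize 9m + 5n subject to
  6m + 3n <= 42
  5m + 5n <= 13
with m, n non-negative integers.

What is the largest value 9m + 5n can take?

18

Relaxing integrality, the LP optimum is 23.40 at (m,n) = (2.6, 0), which is not an integer point.
(m,n)=(2,0): 6·2+3·0=12≤42, 5·2+5·0=10≤13, objective 18.
(m,n)=(1,1): 6·1+3·1=9≤42, 5·1+5·1=10≤13, objective 14.
(m,n)=(1,0): 6·1+3·0=6≤42, 5·1+5·0=5≤13, objective 9.
No feasible integer point exceeds 18.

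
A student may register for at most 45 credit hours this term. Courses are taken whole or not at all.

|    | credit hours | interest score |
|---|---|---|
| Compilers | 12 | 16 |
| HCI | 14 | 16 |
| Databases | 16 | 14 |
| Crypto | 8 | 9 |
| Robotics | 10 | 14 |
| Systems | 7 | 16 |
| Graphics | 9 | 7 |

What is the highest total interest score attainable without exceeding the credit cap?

62

This is an integer program with binary decision variables.
Allowing fractional choices, the relaxed optimum would be about 64.2, but courses are indivisible.
Compilers + Databases + Robotics + Systems: credit hours 12 + 16 + 10 + 7 = 45 ≤ 45, interest score 16 + 14 + 14 + 16 = 60.
Compilers + HCI + Crypto + Systems: credit hours 12 + 14 + 8 + 7 = 41 ≤ 45, interest score 16 + 16 + 9 + 16 = 57.
Compilers + HCI + Robotics + Systems: credit hours 12 + 14 + 10 + 7 = 43 ≤ 45, interest score 16 + 16 + 14 + 16 = 62.
Best is Compilers, HCI, Robotics, and Systems with total interest score 62.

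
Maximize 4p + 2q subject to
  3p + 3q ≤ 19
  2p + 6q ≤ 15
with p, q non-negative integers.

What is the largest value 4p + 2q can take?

24

(p,q)=(6,0): 3·6+3·0=18≤19, 2·6+6·0=12≤15, objective 24.
(p,q)=(5,0): 3·5+3·0=15≤19, 2·5+6·0=10≤15, objective 20.
The best lattice point is (6,0), giving 24.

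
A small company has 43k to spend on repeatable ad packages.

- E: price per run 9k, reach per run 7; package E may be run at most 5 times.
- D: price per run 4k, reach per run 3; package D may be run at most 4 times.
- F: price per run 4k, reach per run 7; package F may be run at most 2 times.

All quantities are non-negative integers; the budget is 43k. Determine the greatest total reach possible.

2×E, 4×D, and 2×F: price 42 ≤ 43, reach 2·7 + 4·3 + 2·7 = 40.
3×E, 2×D, and 2×F: price 43 ≤ 43, reach 3·7 + 2·3 + 2·7 = 41.
Best is 41.

41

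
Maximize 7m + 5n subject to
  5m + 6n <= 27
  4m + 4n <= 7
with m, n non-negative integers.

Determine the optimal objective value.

(m,n)=(1,0) is feasible, giving 7.
(m,n)=(0,1) is feasible, giving 5.
The best lattice point is (1,0), giving 7.

7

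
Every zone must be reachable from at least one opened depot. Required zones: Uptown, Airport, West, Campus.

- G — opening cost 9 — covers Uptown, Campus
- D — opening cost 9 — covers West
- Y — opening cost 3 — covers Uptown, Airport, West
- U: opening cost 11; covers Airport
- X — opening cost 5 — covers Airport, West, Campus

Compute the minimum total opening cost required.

Choose Y and X: together they cover Uptown, Airport, West, Campus — every zone.
Total opening cost: 3 + 5 = 8.
No cover costs less than 8.

8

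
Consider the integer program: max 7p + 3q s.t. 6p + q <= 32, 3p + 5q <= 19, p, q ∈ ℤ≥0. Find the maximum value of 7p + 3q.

35

The continuous relaxation peaks at (5.22, 0.667) with value 38.56; rounding to a feasible lattice point costs some objective.
(p,q)=(5,0): 6·5+1·0=30≤32, 3·5+5·0=15≤19, objective 35.
(p,q)=(4,1): 6·4+1·1=25≤32, 3·4+5·1=17≤19, objective 31.
(p,q)=(4,0): 6·4+1·0=24≤32, 3·4+5·0=12≤19, objective 28.
No feasible integer point exceeds 35.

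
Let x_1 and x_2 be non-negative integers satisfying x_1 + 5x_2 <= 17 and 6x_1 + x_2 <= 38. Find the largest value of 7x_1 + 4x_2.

(x_1,x_2)=(6,2): 1·6+5·2=16≤17, 6·6+1·2=38≤38, objective 50.
(x_1,x_2)=(6,1): 1·6+5·1=11≤17, 6·6+1·1=37≤38, objective 46.
(x_1,x_2)=(5,2): 1·5+5·2=15≤17, 6·5+1·2=32≤38, objective 43.
Maximum is 50 at (x_1,x_2)=(6,2).

50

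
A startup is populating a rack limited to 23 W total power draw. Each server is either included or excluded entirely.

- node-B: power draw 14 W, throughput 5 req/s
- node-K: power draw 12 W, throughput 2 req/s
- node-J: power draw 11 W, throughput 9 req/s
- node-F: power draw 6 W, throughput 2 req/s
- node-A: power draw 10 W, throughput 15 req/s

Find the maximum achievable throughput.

node-J + node-A: power draw 11 + 10 = 21 ≤ 23, throughput 9 + 15 = 24.
node-F + node-A: power draw 6 + 10 = 16 ≤ 23, throughput 2 + 15 = 17.
node-K + node-A: power draw 12 + 10 = 22 ≤ 23, throughput 2 + 15 = 17.
Best is node-J and node-A with total throughput 24.

24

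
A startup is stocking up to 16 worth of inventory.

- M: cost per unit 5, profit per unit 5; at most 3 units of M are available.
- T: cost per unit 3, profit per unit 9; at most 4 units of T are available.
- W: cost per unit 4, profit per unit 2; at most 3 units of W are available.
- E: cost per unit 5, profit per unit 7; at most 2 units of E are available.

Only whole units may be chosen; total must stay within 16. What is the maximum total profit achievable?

This is a bounded integer knapsack.
Take 4×T and 1×W: cost 16 ≤ 16, profit 4·9 + 1·2 = 38.
T has the best ratio (9/3) and is taken to its limit of 4; remaining capacity is filled optimally with the others.

38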